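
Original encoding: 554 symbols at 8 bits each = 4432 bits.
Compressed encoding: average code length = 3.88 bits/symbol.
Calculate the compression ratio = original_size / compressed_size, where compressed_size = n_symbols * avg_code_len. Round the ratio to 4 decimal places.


original_size = n_symbols * orig_bits = 554 * 8 = 4432 bits
compressed_size = n_symbols * avg_code_len = 554 * 3.88 = 2149.52 bits
ratio = original_size / compressed_size = 4432 / 2149.52 = 2.0619

Compression ratio = 2.0619


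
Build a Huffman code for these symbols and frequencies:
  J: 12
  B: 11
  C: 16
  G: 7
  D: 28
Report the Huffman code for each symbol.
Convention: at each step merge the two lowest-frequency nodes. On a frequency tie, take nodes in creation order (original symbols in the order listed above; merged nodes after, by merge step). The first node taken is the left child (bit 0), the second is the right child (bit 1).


Huffman tree construction:
Step 1: Merge G(7) + B(11) = 18
Step 2: Merge J(12) + C(16) = 28
Step 3: Merge (G+B)(18) + D(28) = 46
Step 4: Merge (J+C)(28) + ((G+B)+D)(46) = 74
Read each symbol's code off the tree from the root (left child = 0, right child = 1).

Codes:
  J: 00 (length 2)
  B: 101 (length 3)
  C: 01 (length 2)
  G: 100 (length 3)
  D: 11 (length 2)
Average code length: 166/74 = 2.2432 bits/symbol


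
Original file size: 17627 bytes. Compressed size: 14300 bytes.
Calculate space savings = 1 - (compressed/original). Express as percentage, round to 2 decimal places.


ratio = compressed/original = 14300/17627 = 0.811255
savings = 1 - ratio = 1 - 0.811255 = 0.188745
as a percentage: 0.188745 * 100 = 18.87%

Space savings = 1 - 14300/17627 = 18.87%


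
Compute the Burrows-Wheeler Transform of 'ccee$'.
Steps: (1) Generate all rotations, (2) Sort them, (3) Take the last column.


Rotations (sorted):
  0: $ccee -> last char: e
  1: ccee$ -> last char: $
  2: cee$c -> last char: c
  3: e$cce -> last char: e
  4: ee$cc -> last char: c


BWT = e$cec


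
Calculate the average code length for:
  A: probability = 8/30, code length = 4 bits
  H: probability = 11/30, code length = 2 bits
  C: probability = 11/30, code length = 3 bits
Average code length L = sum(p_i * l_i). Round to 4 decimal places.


Weighted contributions p_i * l_i:
  A: (8/30) * 4 = 32/30
  H: (11/30) * 2 = 22/30
  C: (11/30) * 3 = 33/30
Sum = (32 + 22 + 33)/30 = 87/30

L = 87/30 = 2.9000 bits/symbol


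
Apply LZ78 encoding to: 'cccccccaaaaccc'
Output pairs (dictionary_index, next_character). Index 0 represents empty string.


LZ78 encoding steps:
Dictionary: {0: ''}
Step 1: w='' (idx 0), next='c' -> output (0, 'c'), add 'c' as idx 1
Step 2: w='c' (idx 1), next='c' -> output (1, 'c'), add 'cc' as idx 2
Step 3: w='cc' (idx 2), next='c' -> output (2, 'c'), add 'ccc' as idx 3
Step 4: w='c' (idx 1), next='a' -> output (1, 'a'), add 'ca' as idx 4
Step 5: w='' (idx 0), next='a' -> output (0, 'a'), add 'a' as idx 5
Step 6: w='a' (idx 5), next='a' -> output (5, 'a'), add 'aa' as idx 6
Step 7: w='ccc' (idx 3), end of input -> output (3, '')


Encoded: [(0, 'c'), (1, 'c'), (2, 'c'), (1, 'a'), (0, 'a'), (5, 'a'), (3, '')]


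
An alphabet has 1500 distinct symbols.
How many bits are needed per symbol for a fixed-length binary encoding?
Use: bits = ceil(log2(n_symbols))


log2(1500) = 10.5507
Bracket: 2^10 = 1024 < 1500 <= 2^11 = 2048
So ceil(log2(1500)) = 11

bits = ceil(log2(1500)) = ceil(10.5507) = 11 bits


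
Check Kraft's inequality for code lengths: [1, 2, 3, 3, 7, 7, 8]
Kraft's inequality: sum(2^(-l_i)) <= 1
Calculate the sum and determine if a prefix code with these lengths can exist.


Sum = 2^(-1) + 2^(-2) + 2^(-3) + 2^(-3) + 2^(-7) + 2^(-7) + 2^(-8)
    = 0.5 + 0.25 + 0.125 + 0.125 + 0.0078125 + 0.0078125 + 0.00390625
    = 261/256 = 1.01953125
Since 1.01953125 > 1, Kraft's inequality is NOT satisfied.
A prefix code with these lengths CANNOT exist.

Kraft sum = 1.01953125. Not satisfied.


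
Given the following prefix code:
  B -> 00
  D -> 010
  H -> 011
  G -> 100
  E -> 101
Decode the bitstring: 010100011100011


Decoding step by step:
Bits 010 -> D
Bits 100 -> G
Bits 011 -> H
Bits 100 -> G
Bits 011 -> H


Decoded message: DGHGH


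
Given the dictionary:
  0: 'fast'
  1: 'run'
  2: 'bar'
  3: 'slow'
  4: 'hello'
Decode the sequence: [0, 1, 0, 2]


Look up each index in the dictionary:
  0 -> 'fast'
  1 -> 'run'
  0 -> 'fast'
  2 -> 'bar'

Decoded: "fast run fast bar"


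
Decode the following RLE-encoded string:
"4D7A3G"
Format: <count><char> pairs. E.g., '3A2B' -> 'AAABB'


Expanding each <count><char> pair:
  4D -> 'DDDD'
  7A -> 'AAAAAAA'
  3G -> 'GGG'

Decoded = DDDDAAAAAAAGGG


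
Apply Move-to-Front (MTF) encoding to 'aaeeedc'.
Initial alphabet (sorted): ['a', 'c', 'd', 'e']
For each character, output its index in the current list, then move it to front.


MTF encoding:
'a': index 0 in ['a', 'c', 'd', 'e'] -> ['a', 'c', 'd', 'e']
'a': index 0 in ['a', 'c', 'd', 'e'] -> ['a', 'c', 'd', 'e']
'e': index 3 in ['a', 'c', 'd', 'e'] -> ['e', 'a', 'c', 'd']
'e': index 0 in ['e', 'a', 'c', 'd'] -> ['e', 'a', 'c', 'd']
'e': index 0 in ['e', 'a', 'c', 'd'] -> ['e', 'a', 'c', 'd']
'd': index 3 in ['e', 'a', 'c', 'd'] -> ['d', 'e', 'a', 'c']
'c': index 3 in ['d', 'e', 'a', 'c'] -> ['c', 'd', 'e', 'a']


Output: [0, 0, 3, 0, 0, 3, 3]


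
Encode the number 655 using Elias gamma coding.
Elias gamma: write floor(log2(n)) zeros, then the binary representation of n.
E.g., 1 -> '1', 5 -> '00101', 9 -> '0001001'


num_bits = floor(log2(655)) + 1 = 10
leading_zeros = num_bits - 1 = 9
binary(655) = 1010001111

Elias gamma(655) = '000000000' + '1010001111' = 0000000001010001111 (19 bits)


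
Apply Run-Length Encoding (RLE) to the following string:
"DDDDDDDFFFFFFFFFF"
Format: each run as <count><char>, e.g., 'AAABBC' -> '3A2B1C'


Scanning runs left to right:
  i=0: run of 'D' x 7 -> '7D'
  i=7: run of 'F' x 10 -> '10F'

RLE = 7D10F


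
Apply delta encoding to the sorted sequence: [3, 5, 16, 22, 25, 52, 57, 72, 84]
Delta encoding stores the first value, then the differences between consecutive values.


First value: 3
Deltas:
  5 - 3 = 2
  16 - 5 = 11
  22 - 16 = 6
  25 - 22 = 3
  52 - 25 = 27
  57 - 52 = 5
  72 - 57 = 15
  84 - 72 = 12


Delta encoded: [3, 2, 11, 6, 3, 27, 5, 15, 12]


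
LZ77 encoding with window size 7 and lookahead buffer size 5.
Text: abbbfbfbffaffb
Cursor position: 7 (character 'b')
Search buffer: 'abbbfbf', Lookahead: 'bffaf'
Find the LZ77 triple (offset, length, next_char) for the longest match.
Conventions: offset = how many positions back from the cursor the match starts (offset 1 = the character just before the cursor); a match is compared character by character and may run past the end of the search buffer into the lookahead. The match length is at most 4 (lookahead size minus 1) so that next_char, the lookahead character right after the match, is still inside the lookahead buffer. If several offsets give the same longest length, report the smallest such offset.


Try each offset into the search buffer:
  offset=1 (pos 6, char 'f'): match length 0
  offset=2 (pos 5, char 'b'): match length 2
  offset=3 (pos 4, char 'f'): match length 0
  offset=4 (pos 3, char 'b'): match length 2
  offset=5 (pos 2, char 'b'): match length 1
  offset=6 (pos 1, char 'b'): match length 1
  offset=7 (pos 0, char 'a'): match length 0
Longest match has length 2, found at offsets 2, 4; take the smallest, offset 2.
next_char = character at position 7 + 2 = 9 -> 'f'

Best match: offset=2, length=2 (matching 'bf' starting at position 5)
LZ77 triple: (2, 2, 'f')


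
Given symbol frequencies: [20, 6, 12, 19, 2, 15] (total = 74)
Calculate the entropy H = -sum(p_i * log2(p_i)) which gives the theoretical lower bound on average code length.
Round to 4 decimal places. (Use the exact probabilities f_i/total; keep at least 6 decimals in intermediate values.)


Per-symbol terms -p_i * log2(p_i) with p_i = f_i/74:
  p = 20/74 = 0.270270: log2(p) = -1.887525, -p*log2(p) = 0.510142
  p = 6/74 = 0.081081: log2(p) = -3.624491, -p*log2(p) = 0.293878
  p = 12/74 = 0.162162: log2(p) = -2.624491, -p*log2(p) = 0.425593
  p = 19/74 = 0.256757: log2(p) = -1.961526, -p*log2(p) = 0.503635
  p = 2/74 = 0.027027: log2(p) = -5.209453, -p*log2(p) = 0.140796
  p = 15/74 = 0.202703: log2(p) = -2.302563, -p*log2(p) = 0.466736
H = 0.510142 + 0.293878 + 0.425593 + 0.503635 + 0.140796 + 0.466736 = 2.340780

H = 2.3408 bits/symbol


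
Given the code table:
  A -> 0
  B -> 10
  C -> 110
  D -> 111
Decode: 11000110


Decoding:
110 -> C
0 -> A
0 -> A
110 -> C


Result: CAAC


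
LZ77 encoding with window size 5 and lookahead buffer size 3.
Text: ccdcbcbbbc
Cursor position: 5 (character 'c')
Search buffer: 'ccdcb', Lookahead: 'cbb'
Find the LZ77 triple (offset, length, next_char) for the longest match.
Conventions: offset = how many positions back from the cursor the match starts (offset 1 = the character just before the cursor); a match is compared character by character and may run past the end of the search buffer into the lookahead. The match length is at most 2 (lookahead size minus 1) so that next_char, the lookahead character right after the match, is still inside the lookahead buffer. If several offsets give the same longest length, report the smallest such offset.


Try each offset into the search buffer:
  offset=1 (pos 4, char 'b'): match length 0
  offset=2 (pos 3, char 'c'): match length 2
  offset=3 (pos 2, char 'd'): match length 0
  offset=4 (pos 1, char 'c'): match length 1
  offset=5 (pos 0, char 'c'): match length 1
Longest match has length 2 at offset 2.
next_char = character at position 5 + 2 = 7 -> 'b'

Best match: offset=2, length=2 (matching 'cb' starting at position 3)
LZ77 triple: (2, 2, 'b')


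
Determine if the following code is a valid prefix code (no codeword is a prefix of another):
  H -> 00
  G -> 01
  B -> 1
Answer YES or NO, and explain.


Checking each pair (does one codeword prefix another?):
  H='00' vs G='01': no prefix
  H='00' vs B='1': no prefix
  G='01' vs H='00': no prefix
  G='01' vs B='1': no prefix
  B='1' vs H='00': no prefix
  B='1' vs G='01': no prefix
No violation found over all pairs.

YES -- this is a valid prefix code. No codeword is a prefix of any other codeword.


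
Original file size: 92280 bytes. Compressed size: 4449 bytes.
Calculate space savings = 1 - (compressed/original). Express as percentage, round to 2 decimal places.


ratio = compressed/original = 4449/92280 = 0.048212
savings = 1 - ratio = 1 - 0.048212 = 0.951788
as a percentage: 0.951788 * 100 = 95.18%

Space savings = 1 - 4449/92280 = 95.18%


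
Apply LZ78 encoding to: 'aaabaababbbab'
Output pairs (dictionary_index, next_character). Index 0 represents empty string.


LZ78 encoding steps:
Dictionary: {0: ''}
Step 1: w='' (idx 0), next='a' -> output (0, 'a'), add 'a' as idx 1
Step 2: w='a' (idx 1), next='a' -> output (1, 'a'), add 'aa' as idx 2
Step 3: w='' (idx 0), next='b' -> output (0, 'b'), add 'b' as idx 3
Step 4: w='aa' (idx 2), next='b' -> output (2, 'b'), add 'aab' as idx 4
Step 5: w='a' (idx 1), next='b' -> output (1, 'b'), add 'ab' as idx 5
Step 6: w='b' (idx 3), next='b' -> output (3, 'b'), add 'bb' as idx 6
Step 7: w='ab' (idx 5), end of input -> output (5, '')


Encoded: [(0, 'a'), (1, 'a'), (0, 'b'), (2, 'b'), (1, 'b'), (3, 'b'), (5, '')]


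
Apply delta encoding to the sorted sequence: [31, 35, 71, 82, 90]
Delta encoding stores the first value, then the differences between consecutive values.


First value: 31
Deltas:
  35 - 31 = 4
  71 - 35 = 36
  82 - 71 = 11
  90 - 82 = 8


Delta encoded: [31, 4, 36, 11, 8]


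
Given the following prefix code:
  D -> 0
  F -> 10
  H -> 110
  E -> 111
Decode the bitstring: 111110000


Decoding step by step:
Bits 111 -> E
Bits 110 -> H
Bits 0 -> D
Bits 0 -> D
Bits 0 -> D


Decoded message: EHDDD


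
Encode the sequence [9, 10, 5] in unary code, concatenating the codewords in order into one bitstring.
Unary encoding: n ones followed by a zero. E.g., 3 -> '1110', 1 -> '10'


Encode each number as n ones followed by a terminating 0:
  9 -> 1111111110 (10 bits)
  10 -> 11111111110 (11 bits)
  5 -> 111110 (6 bits)
Total length = 10 + 11 + 6 = 27 bits.

Unary([9, 10, 5]) = 111111111011111111110111110 (27 bits)


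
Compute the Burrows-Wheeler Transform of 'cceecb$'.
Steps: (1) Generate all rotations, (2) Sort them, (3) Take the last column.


Rotations (sorted):
  0: $cceecb -> last char: b
  1: b$cceec -> last char: c
  2: cb$ccee -> last char: e
  3: cceecb$ -> last char: $
  4: ceecb$c -> last char: c
  5: ecb$cce -> last char: e
  6: eecb$cc -> last char: c


BWT = bce$cec


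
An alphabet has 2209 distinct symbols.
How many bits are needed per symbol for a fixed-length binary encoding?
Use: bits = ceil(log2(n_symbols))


log2(2209) = 11.1092
Bracket: 2^11 = 2048 < 2209 <= 2^12 = 4096
So ceil(log2(2209)) = 12

bits = ceil(log2(2209)) = ceil(11.1092) = 12 bits


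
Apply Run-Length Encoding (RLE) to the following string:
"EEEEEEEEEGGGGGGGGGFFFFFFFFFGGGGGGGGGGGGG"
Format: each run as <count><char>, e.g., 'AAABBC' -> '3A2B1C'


Scanning runs left to right:
  i=0: run of 'E' x 9 -> '9E'
  i=9: run of 'G' x 9 -> '9G'
  i=18: run of 'F' x 9 -> '9F'
  i=27: run of 'G' x 13 -> '13G'

RLE = 9E9G9F13G


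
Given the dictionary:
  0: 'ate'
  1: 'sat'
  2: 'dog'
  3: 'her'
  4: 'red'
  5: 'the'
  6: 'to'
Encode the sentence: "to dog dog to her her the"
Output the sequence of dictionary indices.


Look up each word in the dictionary:
  'to' -> 6
  'dog' -> 2
  'dog' -> 2
  'to' -> 6
  'her' -> 3
  'her' -> 3
  'the' -> 5

Encoded: [6, 2, 2, 6, 3, 3, 5]


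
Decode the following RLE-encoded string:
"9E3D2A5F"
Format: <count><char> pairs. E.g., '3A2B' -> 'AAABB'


Expanding each <count><char> pair:
  9E -> 'EEEEEEEEE'
  3D -> 'DDD'
  2A -> 'AA'
  5F -> 'FFFFF'

Decoded = EEEEEEEEEDDDAAFFFFF


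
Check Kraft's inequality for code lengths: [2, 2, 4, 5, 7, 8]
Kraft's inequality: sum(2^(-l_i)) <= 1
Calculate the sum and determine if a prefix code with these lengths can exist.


Sum = 2^(-2) + 2^(-2) + 2^(-4) + 2^(-5) + 2^(-7) + 2^(-8)
    = 0.25 + 0.25 + 0.0625 + 0.03125 + 0.0078125 + 0.00390625
    = 155/256 = 0.60546875
Since 0.60546875 <= 1, Kraft's inequality IS satisfied.
A prefix code with these lengths CAN exist.

Kraft sum = 0.60546875. Satisfied.


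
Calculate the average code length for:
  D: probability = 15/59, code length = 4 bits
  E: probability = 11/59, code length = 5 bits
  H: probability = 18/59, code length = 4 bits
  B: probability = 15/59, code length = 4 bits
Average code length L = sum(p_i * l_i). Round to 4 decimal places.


Weighted contributions p_i * l_i:
  D: (15/59) * 4 = 60/59
  E: (11/59) * 5 = 55/59
  H: (18/59) * 4 = 72/59
  B: (15/59) * 4 = 60/59
Sum = (60 + 55 + 72 + 60)/59 = 247/59

L = 247/59 = 4.1864 bits/symbol


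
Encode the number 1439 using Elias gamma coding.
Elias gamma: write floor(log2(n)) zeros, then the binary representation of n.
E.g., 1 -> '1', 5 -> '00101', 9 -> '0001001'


num_bits = floor(log2(1439)) + 1 = 11
leading_zeros = num_bits - 1 = 10
binary(1439) = 10110011111

Elias gamma(1439) = '0000000000' + '10110011111' = 000000000010110011111 (21 bits)


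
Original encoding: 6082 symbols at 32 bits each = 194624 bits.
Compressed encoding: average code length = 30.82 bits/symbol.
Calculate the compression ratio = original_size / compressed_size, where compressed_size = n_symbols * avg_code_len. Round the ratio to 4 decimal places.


original_size = n_symbols * orig_bits = 6082 * 32 = 194624 bits
compressed_size = n_symbols * avg_code_len = 6082 * 30.82 = 187447.24 bits
ratio = original_size / compressed_size = 194624 / 187447.24 = 1.0383

Compression ratio = 1.0383


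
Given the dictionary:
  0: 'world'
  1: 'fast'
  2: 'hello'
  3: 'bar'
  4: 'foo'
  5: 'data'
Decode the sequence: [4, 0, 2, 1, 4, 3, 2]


Look up each index in the dictionary:
  4 -> 'foo'
  0 -> 'world'
  2 -> 'hello'
  1 -> 'fast'
  4 -> 'foo'
  3 -> 'bar'
  2 -> 'hello'

Decoded: "foo world hello fast foo bar hello"


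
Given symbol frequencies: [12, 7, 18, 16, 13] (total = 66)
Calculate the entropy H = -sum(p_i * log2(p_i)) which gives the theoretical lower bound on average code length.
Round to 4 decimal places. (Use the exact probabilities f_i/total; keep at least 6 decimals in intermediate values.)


Per-symbol terms -p_i * log2(p_i) with p_i = f_i/66:
  p = 12/66 = 0.181818: log2(p) = -2.459432, -p*log2(p) = 0.447169
  p = 7/66 = 0.106061: log2(p) = -3.237039, -p*log2(p) = 0.343322
  p = 18/66 = 0.272727: log2(p) = -1.874469, -p*log2(p) = 0.511219
  p = 16/66 = 0.242424: log2(p) = -2.044394, -p*log2(p) = 0.495611
  p = 13/66 = 0.196970: log2(p) = -2.343954, -p*log2(p) = 0.461688
H = 0.447169 + 0.343322 + 0.511219 + 0.495611 + 0.461688 = 2.259009

H = 2.259 bits/symbol


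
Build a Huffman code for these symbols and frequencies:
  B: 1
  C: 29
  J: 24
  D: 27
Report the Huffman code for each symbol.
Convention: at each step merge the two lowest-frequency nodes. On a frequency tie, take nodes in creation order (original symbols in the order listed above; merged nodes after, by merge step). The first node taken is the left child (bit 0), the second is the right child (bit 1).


Huffman tree construction:
Step 1: Merge B(1) + J(24) = 25
Step 2: Merge (B+J)(25) + D(27) = 52
Step 3: Merge C(29) + ((B+J)+D)(52) = 81
Read each symbol's code off the tree from the root (left child = 0, right child = 1).

Codes:
  B: 100 (length 3)
  C: 0 (length 1)
  J: 101 (length 3)
  D: 11 (length 2)
Average code length: 158/81 = 1.9506 bits/symbol


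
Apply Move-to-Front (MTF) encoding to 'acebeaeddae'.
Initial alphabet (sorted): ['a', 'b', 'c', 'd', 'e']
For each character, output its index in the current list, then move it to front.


MTF encoding:
'a': index 0 in ['a', 'b', 'c', 'd', 'e'] -> ['a', 'b', 'c', 'd', 'e']
'c': index 2 in ['a', 'b', 'c', 'd', 'e'] -> ['c', 'a', 'b', 'd', 'e']
'e': index 4 in ['c', 'a', 'b', 'd', 'e'] -> ['e', 'c', 'a', 'b', 'd']
'b': index 3 in ['e', 'c', 'a', 'b', 'd'] -> ['b', 'e', 'c', 'a', 'd']
'e': index 1 in ['b', 'e', 'c', 'a', 'd'] -> ['e', 'b', 'c', 'a', 'd']
'a': index 3 in ['e', 'b', 'c', 'a', 'd'] -> ['a', 'e', 'b', 'c', 'd']
'e': index 1 in ['a', 'e', 'b', 'c', 'd'] -> ['e', 'a', 'b', 'c', 'd']
'd': index 4 in ['e', 'a', 'b', 'c', 'd'] -> ['d', 'e', 'a', 'b', 'c']
'd': index 0 in ['d', 'e', 'a', 'b', 'c'] -> ['d', 'e', 'a', 'b', 'c']
'a': index 2 in ['d', 'e', 'a', 'b', 'c'] -> ['a', 'd', 'e', 'b', 'c']
'e': index 2 in ['a', 'd', 'e', 'b', 'c'] -> ['e', 'a', 'd', 'b', 'c']


Output: [0, 2, 4, 3, 1, 3, 1, 4, 0, 2, 2]


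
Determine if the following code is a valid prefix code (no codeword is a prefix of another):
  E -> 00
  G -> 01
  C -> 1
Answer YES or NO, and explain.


Checking each pair (does one codeword prefix another?):
  E='00' vs G='01': no prefix
  E='00' vs C='1': no prefix
  G='01' vs E='00': no prefix
  G='01' vs C='1': no prefix
  C='1' vs E='00': no prefix
  C='1' vs G='01': no prefix
No violation found over all pairs.

YES -- this is a valid prefix code. No codeword is a prefix of any other codeword.


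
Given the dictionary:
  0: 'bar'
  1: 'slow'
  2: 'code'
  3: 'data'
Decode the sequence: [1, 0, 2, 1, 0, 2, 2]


Look up each index in the dictionary:
  1 -> 'slow'
  0 -> 'bar'
  2 -> 'code'
  1 -> 'slow'
  0 -> 'bar'
  2 -> 'code'
  2 -> 'code'

Decoded: "slow bar code slow bar code code"


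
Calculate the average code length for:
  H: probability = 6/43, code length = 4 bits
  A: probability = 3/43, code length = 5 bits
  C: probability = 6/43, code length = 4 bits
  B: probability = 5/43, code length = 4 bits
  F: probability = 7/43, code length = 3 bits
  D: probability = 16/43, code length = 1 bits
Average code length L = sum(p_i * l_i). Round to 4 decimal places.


Weighted contributions p_i * l_i:
  H: (6/43) * 4 = 24/43
  A: (3/43) * 5 = 15/43
  C: (6/43) * 4 = 24/43
  B: (5/43) * 4 = 20/43
  F: (7/43) * 3 = 21/43
  D: (16/43) * 1 = 16/43
Sum = (24 + 15 + 24 + 20 + 21 + 16)/43 = 120/43

L = 120/43 = 2.7907 bits/symbol


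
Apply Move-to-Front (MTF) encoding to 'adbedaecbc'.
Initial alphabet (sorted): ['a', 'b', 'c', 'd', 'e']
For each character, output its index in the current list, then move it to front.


MTF encoding:
'a': index 0 in ['a', 'b', 'c', 'd', 'e'] -> ['a', 'b', 'c', 'd', 'e']
'd': index 3 in ['a', 'b', 'c', 'd', 'e'] -> ['d', 'a', 'b', 'c', 'e']
'b': index 2 in ['d', 'a', 'b', 'c', 'e'] -> ['b', 'd', 'a', 'c', 'e']
'e': index 4 in ['b', 'd', 'a', 'c', 'e'] -> ['e', 'b', 'd', 'a', 'c']
'd': index 2 in ['e', 'b', 'd', 'a', 'c'] -> ['d', 'e', 'b', 'a', 'c']
'a': index 3 in ['d', 'e', 'b', 'a', 'c'] -> ['a', 'd', 'e', 'b', 'c']
'e': index 2 in ['a', 'd', 'e', 'b', 'c'] -> ['e', 'a', 'd', 'b', 'c']
'c': index 4 in ['e', 'a', 'd', 'b', 'c'] -> ['c', 'e', 'a', 'd', 'b']
'b': index 4 in ['c', 'e', 'a', 'd', 'b'] -> ['b', 'c', 'e', 'a', 'd']
'c': index 1 in ['b', 'c', 'e', 'a', 'd'] -> ['c', 'b', 'e', 'a', 'd']


Output: [0, 3, 2, 4, 2, 3, 2, 4, 4, 1]


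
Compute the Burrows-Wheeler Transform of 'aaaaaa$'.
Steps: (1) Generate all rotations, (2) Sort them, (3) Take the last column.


Rotations (sorted):
  0: $aaaaaa -> last char: a
  1: a$aaaaa -> last char: a
  2: aa$aaaa -> last char: a
  3: aaa$aaa -> last char: a
  4: aaaa$aa -> last char: a
  5: aaaaa$a -> last char: a
  6: aaaaaa$ -> last char: $


BWT = aaaaaa$


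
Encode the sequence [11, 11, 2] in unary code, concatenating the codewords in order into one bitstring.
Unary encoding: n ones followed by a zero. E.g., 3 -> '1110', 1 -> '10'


Encode each number as n ones followed by a terminating 0:
  11 -> 111111111110 (12 bits)
  11 -> 111111111110 (12 bits)
  2 -> 110 (3 bits)
Total length = 12 + 12 + 3 = 27 bits.

Unary([11, 11, 2]) = 111111111110111111111110110 (27 bits)


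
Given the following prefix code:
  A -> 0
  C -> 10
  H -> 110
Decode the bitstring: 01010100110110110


Decoding step by step:
Bits 0 -> A
Bits 10 -> C
Bits 10 -> C
Bits 10 -> C
Bits 0 -> A
Bits 110 -> H
Bits 110 -> H
Bits 110 -> H


Decoded message: ACCCAHHH


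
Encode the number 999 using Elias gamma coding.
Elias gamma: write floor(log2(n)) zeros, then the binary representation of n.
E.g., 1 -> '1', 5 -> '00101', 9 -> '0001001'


num_bits = floor(log2(999)) + 1 = 10
leading_zeros = num_bits - 1 = 9
binary(999) = 1111100111

Elias gamma(999) = '000000000' + '1111100111' = 0000000001111100111 (19 bits)


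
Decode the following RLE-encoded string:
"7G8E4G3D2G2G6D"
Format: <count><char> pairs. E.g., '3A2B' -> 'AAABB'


Expanding each <count><char> pair:
  7G -> 'GGGGGGG'
  8E -> 'EEEEEEEE'
  4G -> 'GGGG'
  3D -> 'DDD'
  2G -> 'GG'
  2G -> 'GG'
  6D -> 'DDDDDD'

Decoded = GGGGGGGEEEEEEEEGGGGDDDGGGGDDDDDD


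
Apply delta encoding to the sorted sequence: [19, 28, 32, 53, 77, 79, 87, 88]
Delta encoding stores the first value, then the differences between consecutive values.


First value: 19
Deltas:
  28 - 19 = 9
  32 - 28 = 4
  53 - 32 = 21
  77 - 53 = 24
  79 - 77 = 2
  87 - 79 = 8
  88 - 87 = 1


Delta encoded: [19, 9, 4, 21, 24, 2, 8, 1]


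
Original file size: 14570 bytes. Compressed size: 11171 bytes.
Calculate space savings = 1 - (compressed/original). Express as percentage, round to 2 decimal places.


ratio = compressed/original = 11171/14570 = 0.766712
savings = 1 - ratio = 1 - 0.766712 = 0.233288
as a percentage: 0.233288 * 100 = 23.33%

Space savings = 1 - 11171/14570 = 23.33%


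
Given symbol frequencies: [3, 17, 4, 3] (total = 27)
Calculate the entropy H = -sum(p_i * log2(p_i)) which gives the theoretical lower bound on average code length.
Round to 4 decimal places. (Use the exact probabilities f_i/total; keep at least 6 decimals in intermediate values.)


Per-symbol terms -p_i * log2(p_i) with p_i = f_i/27:
  p = 3/27 = 0.111111: log2(p) = -3.169925, -p*log2(p) = 0.352214
  p = 17/27 = 0.629630: log2(p) = -0.667425, -p*log2(p) = 0.420230
  p = 4/27 = 0.148148: log2(p) = -2.754888, -p*log2(p) = 0.408131
  p = 3/27 = 0.111111: log2(p) = -3.169925, -p*log2(p) = 0.352214
H = 0.352214 + 0.420230 + 0.408131 + 0.352214 = 1.532789

H = 1.5328 bits/symbol


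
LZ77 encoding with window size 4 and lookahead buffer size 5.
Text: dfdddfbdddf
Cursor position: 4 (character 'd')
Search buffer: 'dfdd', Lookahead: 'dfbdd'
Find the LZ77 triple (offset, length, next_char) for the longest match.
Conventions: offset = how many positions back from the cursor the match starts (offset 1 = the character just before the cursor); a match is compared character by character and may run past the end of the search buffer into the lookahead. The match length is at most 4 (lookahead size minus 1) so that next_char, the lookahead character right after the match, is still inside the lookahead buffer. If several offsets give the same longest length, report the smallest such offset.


Try each offset into the search buffer:
  offset=1 (pos 3, char 'd'): match length 1
  offset=2 (pos 2, char 'd'): match length 1
  offset=3 (pos 1, char 'f'): match length 0
  offset=4 (pos 0, char 'd'): match length 2
Longest match has length 2 at offset 4.
next_char = character at position 4 + 2 = 6 -> 'b'

Best match: offset=4, length=2 (matching 'df' starting at position 0)
LZ77 triple: (4, 2, 'b')


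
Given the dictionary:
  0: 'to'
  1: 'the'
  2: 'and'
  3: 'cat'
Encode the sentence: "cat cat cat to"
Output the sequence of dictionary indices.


Look up each word in the dictionary:
  'cat' -> 3
  'cat' -> 3
  'cat' -> 3
  'to' -> 0

Encoded: [3, 3, 3, 0]


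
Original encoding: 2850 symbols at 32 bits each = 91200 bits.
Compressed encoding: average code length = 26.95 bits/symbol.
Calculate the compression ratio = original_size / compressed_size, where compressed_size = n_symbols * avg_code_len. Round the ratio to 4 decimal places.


original_size = n_symbols * orig_bits = 2850 * 32 = 91200 bits
compressed_size = n_symbols * avg_code_len = 2850 * 26.95 = 76807.5 bits
ratio = original_size / compressed_size = 91200 / 76807.5 = 1.1874

Compression ratio = 1.1874


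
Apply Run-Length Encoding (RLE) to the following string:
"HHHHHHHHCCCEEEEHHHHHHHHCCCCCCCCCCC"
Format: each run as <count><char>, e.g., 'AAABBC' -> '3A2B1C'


Scanning runs left to right:
  i=0: run of 'H' x 8 -> '8H'
  i=8: run of 'C' x 3 -> '3C'
  i=11: run of 'E' x 4 -> '4E'
  i=15: run of 'H' x 8 -> '8H'
  i=23: run of 'C' x 11 -> '11C'

RLE = 8H3C4E8H11C


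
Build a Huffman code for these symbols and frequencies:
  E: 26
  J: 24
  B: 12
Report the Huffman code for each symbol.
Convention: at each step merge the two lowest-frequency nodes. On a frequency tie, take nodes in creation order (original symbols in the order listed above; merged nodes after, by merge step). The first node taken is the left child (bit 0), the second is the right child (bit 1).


Huffman tree construction:
Step 1: Merge B(12) + J(24) = 36
Step 2: Merge E(26) + (B+J)(36) = 62
Read each symbol's code off the tree from the root (left child = 0, right child = 1).

Codes:
  E: 0 (length 1)
  J: 11 (length 2)
  B: 10 (length 2)
Average code length: 98/62 = 1.5806 bits/symbol


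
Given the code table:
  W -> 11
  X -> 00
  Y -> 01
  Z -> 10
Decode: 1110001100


Decoding:
11 -> W
10 -> Z
00 -> X
11 -> W
00 -> X


Result: WZXWX


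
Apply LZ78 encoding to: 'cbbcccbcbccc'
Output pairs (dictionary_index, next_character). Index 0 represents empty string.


LZ78 encoding steps:
Dictionary: {0: ''}
Step 1: w='' (idx 0), next='c' -> output (0, 'c'), add 'c' as idx 1
Step 2: w='' (idx 0), next='b' -> output (0, 'b'), add 'b' as idx 2
Step 3: w='b' (idx 2), next='c' -> output (2, 'c'), add 'bc' as idx 3
Step 4: w='c' (idx 1), next='c' -> output (1, 'c'), add 'cc' as idx 4
Step 5: w='bc' (idx 3), next='b' -> output (3, 'b'), add 'bcb' as idx 5
Step 6: w='cc' (idx 4), next='c' -> output (4, 'c'), add 'ccc' as idx 6


Encoded: [(0, 'c'), (0, 'b'), (2, 'c'), (1, 'c'), (3, 'b'), (4, 'c')]


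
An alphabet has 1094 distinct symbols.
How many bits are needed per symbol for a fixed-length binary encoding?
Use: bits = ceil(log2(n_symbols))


log2(1094) = 10.0954
Bracket: 2^10 = 1024 < 1094 <= 2^11 = 2048
So ceil(log2(1094)) = 11

bits = ceil(log2(1094)) = ceil(10.0954) = 11 bits


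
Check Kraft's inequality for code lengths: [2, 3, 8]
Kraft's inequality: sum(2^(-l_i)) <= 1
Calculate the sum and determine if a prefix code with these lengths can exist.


Sum = 2^(-2) + 2^(-3) + 2^(-8)
    = 0.25 + 0.125 + 0.00390625
    = 97/256 = 0.37890625
Since 0.37890625 <= 1, Kraft's inequality IS satisfied.
A prefix code with these lengths CAN exist.

Kraft sum = 0.37890625. Satisfied.


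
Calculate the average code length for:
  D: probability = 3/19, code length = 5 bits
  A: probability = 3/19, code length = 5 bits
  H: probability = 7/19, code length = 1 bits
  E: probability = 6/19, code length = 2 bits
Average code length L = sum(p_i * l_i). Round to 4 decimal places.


Weighted contributions p_i * l_i:
  D: (3/19) * 5 = 15/19
  A: (3/19) * 5 = 15/19
  H: (7/19) * 1 = 7/19
  E: (6/19) * 2 = 12/19
Sum = (15 + 15 + 7 + 12)/19 = 49/19

L = 49/19 = 2.5789 bits/symbol


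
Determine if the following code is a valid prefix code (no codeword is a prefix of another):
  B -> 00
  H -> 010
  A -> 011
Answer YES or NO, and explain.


Checking each pair (does one codeword prefix another?):
  B='00' vs H='010': no prefix
  B='00' vs A='011': no prefix
  H='010' vs B='00': no prefix
  H='010' vs A='011': no prefix
  A='011' vs B='00': no prefix
  A='011' vs H='010': no prefix
No violation found over all pairs.

YES -- this is a valid prefix code. No codeword is a prefix of any other codeword.


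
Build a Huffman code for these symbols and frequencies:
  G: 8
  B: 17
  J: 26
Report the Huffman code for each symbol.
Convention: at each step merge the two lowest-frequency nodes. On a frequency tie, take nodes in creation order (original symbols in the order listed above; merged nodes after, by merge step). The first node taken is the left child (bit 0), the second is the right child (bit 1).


Huffman tree construction:
Step 1: Merge G(8) + B(17) = 25
Step 2: Merge (G+B)(25) + J(26) = 51
Read each symbol's code off the tree from the root (left child = 0, right child = 1).

Codes:
  G: 00 (length 2)
  B: 01 (length 2)
  J: 1 (length 1)
Average code length: 76/51 = 1.4902 bits/symbol


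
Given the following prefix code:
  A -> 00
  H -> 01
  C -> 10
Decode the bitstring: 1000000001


Decoding step by step:
Bits 10 -> C
Bits 00 -> A
Bits 00 -> A
Bits 00 -> A
Bits 01 -> H


Decoded message: CAAAH


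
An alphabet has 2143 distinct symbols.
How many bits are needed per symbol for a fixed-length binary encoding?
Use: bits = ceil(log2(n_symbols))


log2(2143) = 11.0654
Bracket: 2^11 = 2048 < 2143 <= 2^12 = 4096
So ceil(log2(2143)) = 12

bits = ceil(log2(2143)) = ceil(11.0654) = 12 bits


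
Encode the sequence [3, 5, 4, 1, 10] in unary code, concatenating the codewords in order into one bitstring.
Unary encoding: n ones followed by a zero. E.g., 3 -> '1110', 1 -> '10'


Encode each number as n ones followed by a terminating 0:
  3 -> 1110 (4 bits)
  5 -> 111110 (6 bits)
  4 -> 11110 (5 bits)
  1 -> 10 (2 bits)
  10 -> 11111111110 (11 bits)
Total length = 4 + 6 + 5 + 2 + 11 = 28 bits.

Unary([3, 5, 4, 1, 10]) = 1110111110111101011111111110 (28 bits)


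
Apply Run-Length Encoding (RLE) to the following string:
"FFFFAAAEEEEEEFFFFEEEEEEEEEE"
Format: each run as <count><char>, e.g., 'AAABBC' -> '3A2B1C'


Scanning runs left to right:
  i=0: run of 'F' x 4 -> '4F'
  i=4: run of 'A' x 3 -> '3A'
  i=7: run of 'E' x 6 -> '6E'
  i=13: run of 'F' x 4 -> '4F'
  i=17: run of 'E' x 10 -> '10E'

RLE = 4F3A6E4F10E


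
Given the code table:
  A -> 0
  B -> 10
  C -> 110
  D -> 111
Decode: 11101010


Decoding:
111 -> D
0 -> A
10 -> B
10 -> B


Result: DABB


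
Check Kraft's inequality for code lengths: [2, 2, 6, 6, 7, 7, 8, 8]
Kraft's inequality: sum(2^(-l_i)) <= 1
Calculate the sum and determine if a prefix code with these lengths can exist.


Sum = 2^(-2) + 2^(-2) + 2^(-6) + 2^(-6) + 2^(-7) + 2^(-7) + 2^(-8) + 2^(-8)
    = 0.25 + 0.25 + 0.015625 + 0.015625 + 0.0078125 + 0.0078125 + 0.00390625 + 0.00390625
    = 142/256 = 0.5546875
Since 0.5546875 <= 1, Kraft's inequality IS satisfied.
A prefix code with these lengths CAN exist.

Kraft sum = 0.5546875. Satisfied.


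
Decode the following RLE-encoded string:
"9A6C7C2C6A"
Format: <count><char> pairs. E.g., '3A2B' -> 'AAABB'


Expanding each <count><char> pair:
  9A -> 'AAAAAAAAA'
  6C -> 'CCCCCC'
  7C -> 'CCCCCCC'
  2C -> 'CC'
  6A -> 'AAAAAA'

Decoded = AAAAAAAAACCCCCCCCCCCCCCCAAAAAA


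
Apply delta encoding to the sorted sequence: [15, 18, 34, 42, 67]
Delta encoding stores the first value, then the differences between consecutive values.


First value: 15
Deltas:
  18 - 15 = 3
  34 - 18 = 16
  42 - 34 = 8
  67 - 42 = 25


Delta encoded: [15, 3, 16, 8, 25]


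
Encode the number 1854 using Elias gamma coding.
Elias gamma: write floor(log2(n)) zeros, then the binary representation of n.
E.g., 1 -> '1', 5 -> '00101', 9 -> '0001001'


num_bits = floor(log2(1854)) + 1 = 11
leading_zeros = num_bits - 1 = 10
binary(1854) = 11100111110

Elias gamma(1854) = '0000000000' + '11100111110' = 000000000011100111110 (21 bits)


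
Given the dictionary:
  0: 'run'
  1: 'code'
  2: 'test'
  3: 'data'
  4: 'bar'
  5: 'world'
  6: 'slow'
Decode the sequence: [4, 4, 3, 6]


Look up each index in the dictionary:
  4 -> 'bar'
  4 -> 'bar'
  3 -> 'data'
  6 -> 'slow'

Decoded: "bar bar data slow"


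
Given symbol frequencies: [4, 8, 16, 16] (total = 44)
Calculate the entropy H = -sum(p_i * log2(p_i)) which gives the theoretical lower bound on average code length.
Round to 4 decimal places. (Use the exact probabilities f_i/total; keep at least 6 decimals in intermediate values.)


Per-symbol terms -p_i * log2(p_i) with p_i = f_i/44:
  p = 4/44 = 0.090909: log2(p) = -3.459432, -p*log2(p) = 0.314494
  p = 8/44 = 0.181818: log2(p) = -2.459432, -p*log2(p) = 0.447169
  p = 16/44 = 0.363636: log2(p) = -1.459432, -p*log2(p) = 0.530702
  p = 16/44 = 0.363636: log2(p) = -1.459432, -p*log2(p) = 0.530702
H = 0.314494 + 0.447169 + 0.530702 + 0.530702 = 1.823067

H = 1.8231 bits/symbol


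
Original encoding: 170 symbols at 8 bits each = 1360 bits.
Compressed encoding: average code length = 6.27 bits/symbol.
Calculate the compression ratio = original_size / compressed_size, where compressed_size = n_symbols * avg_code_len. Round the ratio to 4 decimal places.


original_size = n_symbols * orig_bits = 170 * 8 = 1360 bits
compressed_size = n_symbols * avg_code_len = 170 * 6.27 = 1065.9 bits
ratio = original_size / compressed_size = 1360 / 1065.9 = 1.2759

Compression ratio = 1.2759


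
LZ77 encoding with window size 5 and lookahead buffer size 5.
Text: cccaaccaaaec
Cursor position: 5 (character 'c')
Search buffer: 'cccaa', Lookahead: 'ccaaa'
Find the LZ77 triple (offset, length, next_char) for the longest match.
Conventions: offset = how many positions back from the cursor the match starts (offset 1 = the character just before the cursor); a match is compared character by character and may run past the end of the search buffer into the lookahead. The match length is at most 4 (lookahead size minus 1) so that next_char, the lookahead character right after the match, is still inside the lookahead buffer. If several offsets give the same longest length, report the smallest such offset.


Try each offset into the search buffer:
  offset=1 (pos 4, char 'a'): match length 0
  offset=2 (pos 3, char 'a'): match length 0
  offset=3 (pos 2, char 'c'): match length 1
  offset=4 (pos 1, char 'c'): match length 4
  offset=5 (pos 0, char 'c'): match length 2
Longest match has length 4 at offset 4.
next_char = character at position 5 + 4 = 9 -> 'a'

Best match: offset=4, length=4 (matching 'ccaa' starting at position 1)
LZ77 triple: (4, 4, 'a')


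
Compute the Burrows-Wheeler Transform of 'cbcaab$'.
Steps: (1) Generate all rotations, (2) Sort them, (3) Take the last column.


Rotations (sorted):
  0: $cbcaab -> last char: b
  1: aab$cbc -> last char: c
  2: ab$cbca -> last char: a
  3: b$cbcaa -> last char: a
  4: bcaab$c -> last char: c
  5: caab$cb -> last char: b
  6: cbcaab$ -> last char: $


BWT = bcaacb$


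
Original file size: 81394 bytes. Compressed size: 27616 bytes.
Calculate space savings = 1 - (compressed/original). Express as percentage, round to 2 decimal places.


ratio = compressed/original = 27616/81394 = 0.339288
savings = 1 - ratio = 1 - 0.339288 = 0.660712
as a percentage: 0.660712 * 100 = 66.07%

Space savings = 1 - 27616/81394 = 66.07%


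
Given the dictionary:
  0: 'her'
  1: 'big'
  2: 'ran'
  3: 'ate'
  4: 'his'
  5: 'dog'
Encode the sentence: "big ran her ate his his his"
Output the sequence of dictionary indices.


Look up each word in the dictionary:
  'big' -> 1
  'ran' -> 2
  'her' -> 0
  'ate' -> 3
  'his' -> 4
  'his' -> 4
  'his' -> 4

Encoded: [1, 2, 0, 3, 4, 4, 4]


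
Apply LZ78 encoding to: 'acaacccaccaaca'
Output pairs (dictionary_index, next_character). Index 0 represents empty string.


LZ78 encoding steps:
Dictionary: {0: ''}
Step 1: w='' (idx 0), next='a' -> output (0, 'a'), add 'a' as idx 1
Step 2: w='' (idx 0), next='c' -> output (0, 'c'), add 'c' as idx 2
Step 3: w='a' (idx 1), next='a' -> output (1, 'a'), add 'aa' as idx 3
Step 4: w='c' (idx 2), next='c' -> output (2, 'c'), add 'cc' as idx 4
Step 5: w='c' (idx 2), next='a' -> output (2, 'a'), add 'ca' as idx 5
Step 6: w='cc' (idx 4), next='a' -> output (4, 'a'), add 'cca' as idx 6
Step 7: w='a' (idx 1), next='c' -> output (1, 'c'), add 'ac' as idx 7
Step 8: w='a' (idx 1), end of input -> output (1, '')


Encoded: [(0, 'a'), (0, 'c'), (1, 'a'), (2, 'c'), (2, 'a'), (4, 'a'), (1, 'c'), (1, '')]


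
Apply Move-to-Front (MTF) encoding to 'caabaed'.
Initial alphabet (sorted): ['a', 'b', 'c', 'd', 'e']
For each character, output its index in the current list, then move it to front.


MTF encoding:
'c': index 2 in ['a', 'b', 'c', 'd', 'e'] -> ['c', 'a', 'b', 'd', 'e']
'a': index 1 in ['c', 'a', 'b', 'd', 'e'] -> ['a', 'c', 'b', 'd', 'e']
'a': index 0 in ['a', 'c', 'b', 'd', 'e'] -> ['a', 'c', 'b', 'd', 'e']
'b': index 2 in ['a', 'c', 'b', 'd', 'e'] -> ['b', 'a', 'c', 'd', 'e']
'a': index 1 in ['b', 'a', 'c', 'd', 'e'] -> ['a', 'b', 'c', 'd', 'e']
'e': index 4 in ['a', 'b', 'c', 'd', 'e'] -> ['e', 'a', 'b', 'c', 'd']
'd': index 4 in ['e', 'a', 'b', 'c', 'd'] -> ['d', 'e', 'a', 'b', 'c']


Output: [2, 1, 0, 2, 1, 4, 4]


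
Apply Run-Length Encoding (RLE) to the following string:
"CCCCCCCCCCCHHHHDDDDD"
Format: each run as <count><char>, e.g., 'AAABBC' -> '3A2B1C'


Scanning runs left to right:
  i=0: run of 'C' x 11 -> '11C'
  i=11: run of 'H' x 4 -> '4H'
  i=15: run of 'D' x 5 -> '5D'

RLE = 11C4H5D


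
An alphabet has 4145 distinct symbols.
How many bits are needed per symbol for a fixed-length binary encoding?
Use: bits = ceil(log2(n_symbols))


log2(4145) = 12.0172
Bracket: 2^12 = 4096 < 4145 <= 2^13 = 8192
So ceil(log2(4145)) = 13

bits = ceil(log2(4145)) = ceil(12.0172) = 13 bits


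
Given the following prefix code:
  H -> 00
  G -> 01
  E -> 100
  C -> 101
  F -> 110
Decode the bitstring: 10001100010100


Decoding step by step:
Bits 100 -> E
Bits 01 -> G
Bits 100 -> E
Bits 01 -> G
Bits 01 -> G
Bits 00 -> H


Decoded message: EGEGGH


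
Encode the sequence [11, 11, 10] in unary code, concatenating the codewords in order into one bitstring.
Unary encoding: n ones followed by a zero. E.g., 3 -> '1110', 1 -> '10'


Encode each number as n ones followed by a terminating 0:
  11 -> 111111111110 (12 bits)
  11 -> 111111111110 (12 bits)
  10 -> 11111111110 (11 bits)
Total length = 12 + 12 + 11 = 35 bits.

Unary([11, 11, 10]) = 11111111111011111111111011111111110 (35 bits)


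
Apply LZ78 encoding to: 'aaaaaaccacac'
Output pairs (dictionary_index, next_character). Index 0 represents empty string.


LZ78 encoding steps:
Dictionary: {0: ''}
Step 1: w='' (idx 0), next='a' -> output (0, 'a'), add 'a' as idx 1
Step 2: w='a' (idx 1), next='a' -> output (1, 'a'), add 'aa' as idx 2
Step 3: w='aa' (idx 2), next='a' -> output (2, 'a'), add 'aaa' as idx 3
Step 4: w='' (idx 0), next='c' -> output (0, 'c'), add 'c' as idx 4
Step 5: w='c' (idx 4), next='a' -> output (4, 'a'), add 'ca' as idx 5
Step 6: w='ca' (idx 5), next='c' -> output (5, 'c'), add 'cac' as idx 6


Encoded: [(0, 'a'), (1, 'a'), (2, 'a'), (0, 'c'), (4, 'a'), (5, 'c')]
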